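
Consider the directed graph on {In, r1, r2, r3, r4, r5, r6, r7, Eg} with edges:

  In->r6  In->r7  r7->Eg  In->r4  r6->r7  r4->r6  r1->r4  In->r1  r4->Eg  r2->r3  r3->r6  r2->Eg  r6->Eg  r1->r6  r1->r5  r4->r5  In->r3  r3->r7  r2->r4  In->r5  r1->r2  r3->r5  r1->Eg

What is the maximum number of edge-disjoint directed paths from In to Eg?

Assign every edge capacity 1; by Menger, the answer equals the max flow.
Path In→r1→Eg (+1); total 1.
Path In→r4→Eg (+1); total 2.
Path In→r6→Eg (+1); total 3.
Path In→r7→Eg (+1); total 4.
No residual In→Eg path; max flow = 4.
Certifying cut of size 4: {In→r1, In→r4, r6→Eg, r7→Eg}.

4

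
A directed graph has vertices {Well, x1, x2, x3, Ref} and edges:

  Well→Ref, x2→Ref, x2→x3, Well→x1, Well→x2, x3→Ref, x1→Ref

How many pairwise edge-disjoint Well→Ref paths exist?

Assign every edge capacity 1; by Menger, the answer equals the max flow.
Path Well→Ref (+1); total 1.
Path Well→x1→Ref (+1); total 2.
Path Well→x2→Ref (+1); total 3.
No residual Well→Ref path; max flow = 3.
Certifying cut of size 3: {Well→Ref, Well→x1, Well→x2}.

3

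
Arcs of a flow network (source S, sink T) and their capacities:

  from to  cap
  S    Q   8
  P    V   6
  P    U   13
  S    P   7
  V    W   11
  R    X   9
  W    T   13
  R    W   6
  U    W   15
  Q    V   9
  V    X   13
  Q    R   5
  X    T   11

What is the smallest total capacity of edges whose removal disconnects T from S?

15

Augment S→P→U→W→T: bottleneck 7, flow now 7.
Augment S→Q→R→W→T: bottleneck 5, flow now 12.
Augment S→Q→V→W→T: bottleneck 1, flow now 13.
Augment S→Q→V→X→T: bottleneck 2, flow now 15.
No augmenting path remains; maximum flow = 15.
By max-flow min-cut, the minimum cut capacity equals the max flow.
In the residual graph, reachable from S: {S}.
Min-cut edges: S→P (7), S→Q (8); capacity 7 + 8 = 15.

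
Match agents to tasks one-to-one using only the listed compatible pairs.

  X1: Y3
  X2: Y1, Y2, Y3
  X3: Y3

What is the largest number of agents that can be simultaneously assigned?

Unit-capacity flow: source→left, listed edges, right→sink; max matching = max flow.
Augmenting path X1→Y3 (+1); matched 1.
Augmenting path X2→Y1 (+1); matched 2.
No augmenting path remains; maximum matching = 2.
König certificate: {X2, Y3} is a vertex cover of size 2 (every listed pair touches it), so no matching can be larger.

2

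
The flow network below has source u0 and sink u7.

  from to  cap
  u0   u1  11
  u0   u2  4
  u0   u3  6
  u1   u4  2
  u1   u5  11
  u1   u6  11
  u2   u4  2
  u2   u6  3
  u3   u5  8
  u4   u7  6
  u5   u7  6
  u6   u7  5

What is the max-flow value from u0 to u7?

Augment u0→u1→u4→u7: bottleneck 2, flow now 2.
Augment u0→u1→u5→u7: bottleneck 6, flow now 8.
Augment u0→u1→u6→u7: bottleneck 3, flow now 11.
Augment u0→u2→u4→u7: bottleneck 2, flow now 13.
Augment u0→u2→u6→u7: bottleneck 2, flow now 15.
No augmenting path remains; maximum flow = 15.
In the residual graph, reachable from u0: {u0, u1, u2, u3, u5, u6}.
Min-cut edges: u1→u4 (2), u2→u4 (2), u5→u7 (6), u6→u7 (5); capacity 2 + 2 + 6 + 5 = 15.
This cut is saturated, so no flow can exceed 15.

15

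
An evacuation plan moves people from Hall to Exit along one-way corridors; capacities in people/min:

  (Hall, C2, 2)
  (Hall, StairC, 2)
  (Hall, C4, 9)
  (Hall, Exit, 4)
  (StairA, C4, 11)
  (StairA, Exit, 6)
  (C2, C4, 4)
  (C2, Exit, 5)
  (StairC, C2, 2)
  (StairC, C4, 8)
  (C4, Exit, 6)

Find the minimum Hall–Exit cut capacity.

14

Augment Hall→Exit: bottleneck 4, flow now 4.
Augment Hall→C2→Exit: bottleneck 2, flow now 6.
Augment Hall→C4→Exit: bottleneck 6, flow now 12.
Augment Hall→StairC→C2→Exit: bottleneck 2, flow now 14.
No augmenting path remains; maximum flow = 14.
By max-flow min-cut, the minimum cut capacity equals the max flow.
In the residual graph, reachable from Hall: {Hall, C4}.
Min-cut edges: Hall→C2 (2), Hall→StairC (2), Hall→Exit (4), C4→Exit (6); capacity 2 + 2 + 4 + 6 = 14.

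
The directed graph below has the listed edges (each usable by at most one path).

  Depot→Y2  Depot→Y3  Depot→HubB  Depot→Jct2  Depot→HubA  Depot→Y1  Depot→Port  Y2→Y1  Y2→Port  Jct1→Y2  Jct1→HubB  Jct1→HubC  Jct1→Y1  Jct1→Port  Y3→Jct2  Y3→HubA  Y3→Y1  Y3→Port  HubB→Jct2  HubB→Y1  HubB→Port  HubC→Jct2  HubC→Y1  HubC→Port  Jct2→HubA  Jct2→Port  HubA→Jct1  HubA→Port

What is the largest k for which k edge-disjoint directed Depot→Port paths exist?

6

Assign every edge capacity 1; by Menger, the answer equals the max flow.
Path Depot→Port (+1); total 1.
Path Depot→Y2→Port (+1); total 2.
Path Depot→Y3→Port (+1); total 3.
Path Depot→HubB→Port (+1); total 4.
Path Depot→Jct2→Port (+1); total 5.
Path Depot→HubA→Port (+1); total 6.
No residual Depot→Port path; max flow = 6.
Certifying cut of size 6: {Depot→HubA, Depot→HubB, Depot→Jct2, Depot→Port, Depot→Y2, Depot→Y3}.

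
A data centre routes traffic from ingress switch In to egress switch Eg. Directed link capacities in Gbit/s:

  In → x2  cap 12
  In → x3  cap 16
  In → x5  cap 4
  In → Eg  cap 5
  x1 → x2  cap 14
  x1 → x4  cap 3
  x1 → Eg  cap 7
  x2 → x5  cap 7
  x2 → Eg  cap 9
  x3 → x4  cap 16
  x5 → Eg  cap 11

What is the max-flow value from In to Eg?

21

Augment In→Eg: bottleneck 5, flow now 5.
Augment In→x2→Eg: bottleneck 9, flow now 14.
Augment In→x5→Eg: bottleneck 4, flow now 18.
Augment In→x2→x5→Eg: bottleneck 3, flow now 21.
No augmenting path remains; maximum flow = 21.
In the residual graph, reachable from In: {In, x3, x4}.
Min-cut edges: In→x2 (12), In→x5 (4), In→Eg (5); capacity 12 + 4 + 5 = 21.
This cut is saturated, so no flow can exceed 21.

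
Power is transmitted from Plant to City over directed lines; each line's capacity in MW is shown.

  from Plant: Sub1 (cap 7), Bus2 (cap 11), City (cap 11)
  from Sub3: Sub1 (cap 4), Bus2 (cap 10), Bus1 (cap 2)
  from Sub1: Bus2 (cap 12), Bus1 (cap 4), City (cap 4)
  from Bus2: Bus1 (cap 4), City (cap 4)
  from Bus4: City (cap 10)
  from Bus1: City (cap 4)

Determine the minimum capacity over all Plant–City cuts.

23

Augment Plant→City: bottleneck 11, flow now 11.
Augment Plant→Sub1→City: bottleneck 4, flow now 15.
Augment Plant→Bus2→City: bottleneck 4, flow now 19.
Augment Plant→Sub1→Bus1→City: bottleneck 3, flow now 22.
Augment Plant→Bus2→Bus1→City: bottleneck 1, flow now 23.
No augmenting path remains; maximum flow = 23.
By max-flow min-cut, the minimum cut capacity equals the max flow.
In the residual graph, reachable from Plant: {Plant, Sub1, Bus2, Bus1}.
Min-cut edges: Plant→City (11), Sub1→City (4), Bus2→City (4), Bus1→City (4); capacity 11 + 4 + 4 + 4 = 23.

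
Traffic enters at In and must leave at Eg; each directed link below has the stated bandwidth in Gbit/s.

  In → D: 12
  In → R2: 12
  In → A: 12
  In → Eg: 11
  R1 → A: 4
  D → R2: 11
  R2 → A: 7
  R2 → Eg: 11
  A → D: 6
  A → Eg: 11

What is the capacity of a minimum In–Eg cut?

33

Augment In→Eg: bottleneck 11, flow now 11.
Augment In→R2→Eg: bottleneck 11, flow now 22.
Augment In→A→Eg: bottleneck 11, flow now 33.
No augmenting path remains; maximum flow = 33.
By max-flow min-cut, the minimum cut capacity equals the max flow.
In the residual graph, reachable from In: {In, D, R2, A}.
Min-cut edges: In→Eg (11), R2→Eg (11), A→Eg (11); capacity 11 + 11 + 11 = 33.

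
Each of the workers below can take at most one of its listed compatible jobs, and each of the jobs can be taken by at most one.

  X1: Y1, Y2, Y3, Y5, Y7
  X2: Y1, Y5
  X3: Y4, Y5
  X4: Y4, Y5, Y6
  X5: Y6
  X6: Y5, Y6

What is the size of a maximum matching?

5

Unit-capacity flow: source→left, listed edges, right→sink; max matching = max flow.
Augmenting path X1→Y1 (+1); matched 1.
Augmenting path X2→Y5 (+1); matched 2.
Augmenting path X3→Y4 (+1); matched 3.
Augmenting path X4→Y6 (+1); matched 4.
Augmenting path X6→Y5→X2→Y1→X1→Y2 (+1); matched 5.
No augmenting path remains; maximum matching = 5.
König certificate: {X1, X2, Y4, Y5, Y6} is a vertex cover of size 5 (every listed pair touches it), so no matching can be larger.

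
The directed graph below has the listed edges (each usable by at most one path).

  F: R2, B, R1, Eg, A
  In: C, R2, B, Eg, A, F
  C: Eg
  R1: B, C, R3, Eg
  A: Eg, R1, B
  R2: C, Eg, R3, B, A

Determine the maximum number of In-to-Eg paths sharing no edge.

5

Assign every edge capacity 1; by Menger, the answer equals the max flow.
Path In→Eg (+1); total 1.
Path In→R2→Eg (+1); total 2.
Path In→F→Eg (+1); total 3.
Path In→A→Eg (+1); total 4.
Path In→C→Eg (+1); total 5.
No residual In→Eg path; max flow = 5.
Certifying cut of size 5: {In→A, In→C, In→Eg, In→F, In→R2}.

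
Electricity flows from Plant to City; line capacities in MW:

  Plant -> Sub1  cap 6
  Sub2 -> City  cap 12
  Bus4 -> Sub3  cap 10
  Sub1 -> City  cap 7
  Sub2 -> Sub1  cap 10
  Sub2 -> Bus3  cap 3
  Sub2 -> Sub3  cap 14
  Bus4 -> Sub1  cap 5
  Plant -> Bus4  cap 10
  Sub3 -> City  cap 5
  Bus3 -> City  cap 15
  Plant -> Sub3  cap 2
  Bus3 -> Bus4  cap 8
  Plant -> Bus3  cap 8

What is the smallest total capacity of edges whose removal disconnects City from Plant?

Augment Plant→Bus3→City: bottleneck 8, flow now 8.
Augment Plant→Sub3→City: bottleneck 2, flow now 10.
Augment Plant→Sub1→City: bottleneck 6, flow now 16.
Augment Plant→Bus4→Sub3→City: bottleneck 3, flow now 19.
Augment Plant→Bus4→Sub1→City: bottleneck 1, flow now 20.
No augmenting path remains; maximum flow = 20.
By max-flow min-cut, the minimum cut capacity equals the max flow.
In the residual graph, reachable from Plant: {Plant, Bus4, Sub3, Sub1}.
Min-cut edges: Plant→Bus3 (8), Sub3→City (5), Sub1→City (7); capacity 8 + 5 + 7 = 20.

20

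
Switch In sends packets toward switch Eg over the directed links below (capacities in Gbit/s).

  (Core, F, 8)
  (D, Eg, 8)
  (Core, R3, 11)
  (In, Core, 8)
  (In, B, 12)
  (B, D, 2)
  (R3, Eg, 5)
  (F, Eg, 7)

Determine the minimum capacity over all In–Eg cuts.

10

Augment In→Core→R3→Eg: bottleneck 5, flow now 5.
Augment In→Core→F→Eg: bottleneck 3, flow now 8.
Augment In→B→D→Eg: bottleneck 2, flow now 10.
No augmenting path remains; maximum flow = 10.
By max-flow min-cut, the minimum cut capacity equals the max flow.
In the residual graph, reachable from In: {In, B}.
Min-cut edges: In→Core (8), B→D (2); capacity 8 + 2 = 10.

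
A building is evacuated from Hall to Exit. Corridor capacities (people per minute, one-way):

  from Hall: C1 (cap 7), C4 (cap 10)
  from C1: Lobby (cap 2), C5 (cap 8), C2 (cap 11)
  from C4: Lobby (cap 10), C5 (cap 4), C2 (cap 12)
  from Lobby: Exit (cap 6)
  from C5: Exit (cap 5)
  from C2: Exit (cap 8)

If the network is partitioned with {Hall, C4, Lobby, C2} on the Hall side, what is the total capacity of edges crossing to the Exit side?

25

Edges leaving {Hall, C4, Lobby, C2}: Hall→C1 (7), C4→C5 (4), Lobby→Exit (6), C2→Exit (8).
Cut capacity = 7 + 4 + 6 + 8 = 25.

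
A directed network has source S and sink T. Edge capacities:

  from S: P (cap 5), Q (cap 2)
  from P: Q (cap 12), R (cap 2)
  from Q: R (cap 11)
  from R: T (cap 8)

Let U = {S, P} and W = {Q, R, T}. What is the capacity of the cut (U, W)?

Edges leaving {S, P}: S→Q (2), P→Q (12), P→R (2).
Cut capacity = 2 + 12 + 2 = 16.

16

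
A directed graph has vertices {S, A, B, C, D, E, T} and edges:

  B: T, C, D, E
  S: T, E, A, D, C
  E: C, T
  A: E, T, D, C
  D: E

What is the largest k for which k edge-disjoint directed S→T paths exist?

Assign every edge capacity 1; by Menger, the answer equals the max flow.
Path S→T (+1); total 1.
Path S→A→T (+1); total 2.
Path S→E→T (+1); total 3.
No residual S→T path; max flow = 3.
Certifying cut of size 3: {E→T, S→A, S→T}.

3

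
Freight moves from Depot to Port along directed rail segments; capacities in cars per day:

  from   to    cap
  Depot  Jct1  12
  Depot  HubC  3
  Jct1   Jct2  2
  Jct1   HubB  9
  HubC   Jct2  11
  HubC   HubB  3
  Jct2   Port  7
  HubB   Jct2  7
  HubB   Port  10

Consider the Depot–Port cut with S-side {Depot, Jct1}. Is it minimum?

Yes — it is a minimum cut (capacity 14).

Given cut capacity: 3 + 2 + 9 = 14.
Augment Depot→Jct1→Jct2→Port: bottleneck 2, flow now 2.
Augment Depot→Jct1→HubB→Port: bottleneck 9, flow now 11.
Augment Depot→HubC→Jct2→Port: bottleneck 3, flow now 14.
No augmenting path remains; maximum flow = 14.
Cut capacity 14 equals the max flow, so it is a minimum cut.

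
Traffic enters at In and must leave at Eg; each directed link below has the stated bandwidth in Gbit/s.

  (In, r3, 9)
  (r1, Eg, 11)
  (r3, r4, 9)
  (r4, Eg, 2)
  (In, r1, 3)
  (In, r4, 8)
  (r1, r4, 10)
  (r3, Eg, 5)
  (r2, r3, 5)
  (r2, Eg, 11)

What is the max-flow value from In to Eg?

10

Augment In→r1→Eg: bottleneck 3, flow now 3.
Augment In→r3→Eg: bottleneck 5, flow now 8.
Augment In→r4→Eg: bottleneck 2, flow now 10.
No augmenting path remains; maximum flow = 10.
In the residual graph, reachable from In: {In, r3, r4}.
Min-cut edges: In→r1 (3), r3→Eg (5), r4→Eg (2); capacity 3 + 5 + 2 = 10.
This cut is saturated, so no flow can exceed 10.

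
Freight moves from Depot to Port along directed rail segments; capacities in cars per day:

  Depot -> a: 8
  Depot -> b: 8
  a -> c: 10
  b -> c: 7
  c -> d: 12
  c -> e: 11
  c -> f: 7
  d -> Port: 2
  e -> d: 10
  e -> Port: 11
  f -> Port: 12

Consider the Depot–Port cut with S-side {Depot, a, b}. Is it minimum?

Given cut capacity: 10 + 7 = 17.
Augment Depot→a→c→d→Port: bottleneck 2, flow now 2.
Augment Depot→a→c→e→Port: bottleneck 6, flow now 8.
Augment Depot→b→c→e→Port: bottleneck 5, flow now 13.
Augment Depot→b→c→f→Port: bottleneck 2, flow now 15.
No augmenting path remains; maximum flow = 15.
In the residual graph, reachable from Depot: {Depot, b}.
Min-cut edges: Depot→a (8), b→c (7); capacity 8 + 7 = 15.
Cut capacity 17 exceeds the max flow 15, so it is not minimum.

No — its capacity is 17, but the minimum cut has capacity 15.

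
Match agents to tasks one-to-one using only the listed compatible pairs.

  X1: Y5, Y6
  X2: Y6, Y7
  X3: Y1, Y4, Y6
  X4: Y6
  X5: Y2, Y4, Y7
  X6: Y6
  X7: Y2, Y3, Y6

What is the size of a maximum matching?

Unit-capacity flow: source→left, listed edges, right→sink; max matching = max flow.
Augmenting path X1→Y5 (+1); matched 1.
Augmenting path X2→Y6 (+1); matched 2.
Augmenting path X3→Y1 (+1); matched 3.
Augmenting path X5→Y2 (+1); matched 4.
Augmenting path X7→Y3 (+1); matched 5.
Augmenting path X4→Y6→X2→Y7 (+1); matched 6.
No augmenting path remains; maximum matching = 6.
König certificate: {X1, X2, X3, X5, X7, Y6} is a vertex cover of size 6 (every listed pair touches it), so no matching can be larger.

6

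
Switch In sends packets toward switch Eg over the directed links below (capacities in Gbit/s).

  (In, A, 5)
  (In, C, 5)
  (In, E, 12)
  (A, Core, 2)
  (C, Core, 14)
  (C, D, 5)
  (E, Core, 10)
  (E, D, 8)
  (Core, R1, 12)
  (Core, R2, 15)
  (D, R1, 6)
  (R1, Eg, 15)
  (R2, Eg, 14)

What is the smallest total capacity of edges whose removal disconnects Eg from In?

Augment In→A→Core→R1→Eg: bottleneck 2, flow now 2.
Augment In→C→Core→R1→Eg: bottleneck 5, flow now 7.
Augment In→E→Core→R1→Eg: bottleneck 5, flow now 12.
Augment In→E→Core→R2→Eg: bottleneck 5, flow now 17.
Augment In→E→D→R1→Eg: bottleneck 2, flow now 19.
No augmenting path remains; maximum flow = 19.
By max-flow min-cut, the minimum cut capacity equals the max flow.
In the residual graph, reachable from In: {In, A}.
Min-cut edges: In→C (5), In→E (12), A→Core (2); capacity 5 + 12 + 2 = 19.

19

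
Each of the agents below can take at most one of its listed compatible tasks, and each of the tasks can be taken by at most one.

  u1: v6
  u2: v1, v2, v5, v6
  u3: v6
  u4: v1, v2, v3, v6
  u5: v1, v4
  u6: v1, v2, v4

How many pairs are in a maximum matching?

Unit-capacity flow: source→left, listed edges, right→sink; max matching = max flow.
Augmenting path u1→v6 (+1); matched 1.
Augmenting path u2→v1 (+1); matched 2.
Augmenting path u4→v2 (+1); matched 3.
Augmenting path u5→v4 (+1); matched 4.
Augmenting path u6→v1→u2→v5 (+1); matched 5.
No augmenting path remains; maximum matching = 5.
König certificate: {u2, u4, u5, u6, v6} is a vertex cover of size 5 (every listed pair touches it), so no matching can be larger.

5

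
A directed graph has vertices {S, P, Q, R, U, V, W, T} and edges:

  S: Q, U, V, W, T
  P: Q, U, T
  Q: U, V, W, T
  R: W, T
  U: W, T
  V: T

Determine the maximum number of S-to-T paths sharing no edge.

4

Assign every edge capacity 1; by Menger, the answer equals the max flow.
Path S→T (+1); total 1.
Path S→Q→T (+1); total 2.
Path S→U→T (+1); total 3.
Path S→V→T (+1); total 4.
No residual S→T path; max flow = 4.
Certifying cut of size 4: {S→Q, S→T, S→U, S→V}.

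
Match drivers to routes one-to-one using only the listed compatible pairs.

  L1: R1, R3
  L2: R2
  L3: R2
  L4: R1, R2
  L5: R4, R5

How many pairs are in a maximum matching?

4

Unit-capacity flow: source→left, listed edges, right→sink; max matching = max flow.
Augmenting path L1→R1 (+1); matched 1.
Augmenting path L2→R2 (+1); matched 2.
Augmenting path L5→R4 (+1); matched 3.
Augmenting path L4→R1→L1→R3 (+1); matched 4.
No augmenting path remains; maximum matching = 4.
König certificate: {L1, L4, L5, R2} is a vertex cover of size 4 (every listed pair touches it), so no matching can be larger.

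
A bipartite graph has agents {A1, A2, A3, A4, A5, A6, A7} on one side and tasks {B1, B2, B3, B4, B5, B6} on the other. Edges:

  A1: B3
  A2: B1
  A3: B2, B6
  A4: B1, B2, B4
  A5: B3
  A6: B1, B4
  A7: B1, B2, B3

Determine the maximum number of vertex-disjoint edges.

Unit-capacity flow: source→left, listed edges, right→sink; max matching = max flow.
Augmenting path A1→B3 (+1); matched 1.
Augmenting path A2→B1 (+1); matched 2.
Augmenting path A3→B2 (+1); matched 3.
Augmenting path A4→B4 (+1); matched 4.
Augmenting path A7→B2→A3→B6 (+1); matched 5.
No augmenting path remains; maximum matching = 5.
König certificate: {A3, B1, B2, B3, B4} is a vertex cover of size 5 (every listed pair touches it), so no matching can be larger.

5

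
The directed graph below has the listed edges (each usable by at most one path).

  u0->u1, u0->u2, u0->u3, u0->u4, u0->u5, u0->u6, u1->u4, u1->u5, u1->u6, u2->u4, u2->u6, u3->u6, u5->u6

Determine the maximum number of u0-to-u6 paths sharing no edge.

Assign every edge capacity 1; by Menger, the answer equals the max flow.
Path u0→u6 (+1); total 1.
Path u0→u1→u6 (+1); total 2.
Path u0→u2→u6 (+1); total 3.
Path u0→u3→u6 (+1); total 4.
Path u0→u5→u6 (+1); total 5.
No residual u0→u6 path; max flow = 5.
Certifying cut of size 5: {u0→u1, u0→u2, u0→u3, u0→u5, u0→u6}.

5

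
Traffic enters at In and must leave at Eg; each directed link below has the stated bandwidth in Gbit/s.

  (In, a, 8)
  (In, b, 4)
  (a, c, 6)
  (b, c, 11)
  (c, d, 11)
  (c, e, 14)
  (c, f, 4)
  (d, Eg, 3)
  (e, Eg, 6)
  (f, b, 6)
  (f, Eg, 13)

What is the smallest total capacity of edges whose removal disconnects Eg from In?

10

Augment In→a→c→d→Eg: bottleneck 3, flow now 3.
Augment In→a→c→e→Eg: bottleneck 3, flow now 6.
Augment In→b→c→e→Eg: bottleneck 3, flow now 9.
Augment In→b→c→f→Eg: bottleneck 1, flow now 10.
No augmenting path remains; maximum flow = 10.
By max-flow min-cut, the minimum cut capacity equals the max flow.
In the residual graph, reachable from In: {In, a}.
Min-cut edges: In→b (4), a→c (6); capacity 4 + 6 = 10.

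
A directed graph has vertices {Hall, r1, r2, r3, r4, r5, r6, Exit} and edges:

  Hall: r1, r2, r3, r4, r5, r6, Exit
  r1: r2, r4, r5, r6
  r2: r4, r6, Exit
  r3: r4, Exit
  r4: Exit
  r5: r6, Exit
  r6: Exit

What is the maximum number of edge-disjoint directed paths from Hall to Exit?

6

Assign every edge capacity 1; by Menger, the answer equals the max flow.
Path Hall→Exit (+1); total 1.
Path Hall→r2→Exit (+1); total 2.
Path Hall→r3→Exit (+1); total 3.
Path Hall→r4→Exit (+1); total 4.
Path Hall→r5→Exit (+1); total 5.
Path Hall→r6→Exit (+1); total 6.
No residual Hall→Exit path; max flow = 6.
Certifying cut of size 6: {Hall→Exit, Hall→r3, r2→Exit, r4→Exit, r5→Exit, r6→Exit}.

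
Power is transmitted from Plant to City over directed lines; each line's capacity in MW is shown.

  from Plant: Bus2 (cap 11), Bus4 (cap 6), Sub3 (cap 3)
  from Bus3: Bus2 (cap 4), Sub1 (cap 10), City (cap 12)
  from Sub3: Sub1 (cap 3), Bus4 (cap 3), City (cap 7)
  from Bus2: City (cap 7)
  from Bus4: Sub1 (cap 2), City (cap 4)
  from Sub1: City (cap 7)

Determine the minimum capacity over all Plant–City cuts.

Augment Plant→Sub3→City: bottleneck 3, flow now 3.
Augment Plant→Bus2→City: bottleneck 7, flow now 10.
Augment Plant→Bus4→City: bottleneck 4, flow now 14.
Augment Plant→Bus4→Sub1→City: bottleneck 2, flow now 16.
No augmenting path remains; maximum flow = 16.
By max-flow min-cut, the minimum cut capacity equals the max flow.
In the residual graph, reachable from Plant: {Plant, Bus2}.
Min-cut edges: Plant→Sub3 (3), Plant→Bus4 (6), Bus2→City (7); capacity 3 + 6 + 7 = 16.

16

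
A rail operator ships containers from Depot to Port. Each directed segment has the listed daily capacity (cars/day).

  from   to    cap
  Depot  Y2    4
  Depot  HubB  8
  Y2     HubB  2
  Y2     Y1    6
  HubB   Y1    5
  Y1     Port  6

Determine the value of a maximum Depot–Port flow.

Augment Depot→Y2→Y1→Port: bottleneck 4, flow now 4.
Augment Depot→HubB→Y1→Port: bottleneck 2, flow now 6.
No augmenting path remains; maximum flow = 6.
In the residual graph, reachable from Depot: {Depot, Y2, HubB, Y1}.
Min-cut edges: Y1→Port (6); capacity 6 = 6.
This cut is saturated, so no flow can exceed 6.

6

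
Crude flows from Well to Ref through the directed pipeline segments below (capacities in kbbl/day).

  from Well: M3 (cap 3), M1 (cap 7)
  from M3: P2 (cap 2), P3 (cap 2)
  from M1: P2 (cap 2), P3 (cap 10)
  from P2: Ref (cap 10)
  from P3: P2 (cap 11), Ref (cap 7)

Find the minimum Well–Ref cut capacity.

10

Augment Well→M3→P2→Ref: bottleneck 2, flow now 2.
Augment Well→M3→P3→Ref: bottleneck 1, flow now 3.
Augment Well→M1→P2→Ref: bottleneck 2, flow now 5.
Augment Well→M1→P3→Ref: bottleneck 5, flow now 10.
No augmenting path remains; maximum flow = 10.
By max-flow min-cut, the minimum cut capacity equals the max flow.
In the residual graph, reachable from Well: {Well}.
Min-cut edges: Well→M3 (3), Well→M1 (7); capacity 3 + 7 = 10.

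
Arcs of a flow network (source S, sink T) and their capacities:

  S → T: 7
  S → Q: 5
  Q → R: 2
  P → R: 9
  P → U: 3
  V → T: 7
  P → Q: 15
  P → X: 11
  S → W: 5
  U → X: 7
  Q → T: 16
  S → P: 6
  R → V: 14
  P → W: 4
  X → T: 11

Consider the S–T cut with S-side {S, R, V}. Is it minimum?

No — its capacity is 30, but the minimum cut has capacity 18.

Given cut capacity: 6 + 5 + 5 + 7 + 7 = 30.
Augment S→T: bottleneck 7, flow now 7.
Augment S→Q→T: bottleneck 5, flow now 12.
Augment S→P→Q→T: bottleneck 6, flow now 18.
No augmenting path remains; maximum flow = 18.
In the residual graph, reachable from S: {S, W}.
Min-cut edges: S→P (6), S→Q (5), S→T (7); capacity 6 + 5 + 7 = 18.
Cut capacity 30 exceeds the max flow 18, so it is not minimum.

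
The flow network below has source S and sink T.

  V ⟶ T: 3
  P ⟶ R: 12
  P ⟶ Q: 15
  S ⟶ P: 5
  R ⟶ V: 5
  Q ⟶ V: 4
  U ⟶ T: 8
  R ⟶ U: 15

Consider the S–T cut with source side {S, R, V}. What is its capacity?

Edges leaving {S, R, V}: S→P (5), R→U (15), V→T (3).
Cut capacity = 5 + 15 + 3 = 23.

23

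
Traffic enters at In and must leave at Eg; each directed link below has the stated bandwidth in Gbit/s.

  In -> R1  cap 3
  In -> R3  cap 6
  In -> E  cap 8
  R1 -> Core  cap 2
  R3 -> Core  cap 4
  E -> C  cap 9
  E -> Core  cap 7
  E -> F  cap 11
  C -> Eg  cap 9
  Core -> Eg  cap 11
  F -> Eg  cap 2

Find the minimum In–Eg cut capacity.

14

Augment In→R1→Core→Eg: bottleneck 2, flow now 2.
Augment In→R3→Core→Eg: bottleneck 4, flow now 6.
Augment In→E→C→Eg: bottleneck 8, flow now 14.
No augmenting path remains; maximum flow = 14.
By max-flow min-cut, the minimum cut capacity equals the max flow.
In the residual graph, reachable from In: {In, R1, R3}.
Min-cut edges: In→E (8), R1→Core (2), R3→Core (4); capacity 8 + 2 + 4 = 14.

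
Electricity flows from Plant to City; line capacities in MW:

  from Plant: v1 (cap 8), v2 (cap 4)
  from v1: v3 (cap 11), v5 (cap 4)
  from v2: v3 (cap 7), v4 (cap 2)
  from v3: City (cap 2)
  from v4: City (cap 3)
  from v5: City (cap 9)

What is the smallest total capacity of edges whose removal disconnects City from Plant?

Augment Plant→v1→v3→City: bottleneck 2, flow now 2.
Augment Plant→v1→v5→City: bottleneck 4, flow now 6.
Augment Plant→v2→v4→City: bottleneck 2, flow now 8.
No augmenting path remains; maximum flow = 8.
By max-flow min-cut, the minimum cut capacity equals the max flow.
In the residual graph, reachable from Plant: {Plant, v1, v2, v3}.
Min-cut edges: v1→v5 (4), v2→v4 (2), v3→City (2); capacity 4 + 2 + 2 = 8.

8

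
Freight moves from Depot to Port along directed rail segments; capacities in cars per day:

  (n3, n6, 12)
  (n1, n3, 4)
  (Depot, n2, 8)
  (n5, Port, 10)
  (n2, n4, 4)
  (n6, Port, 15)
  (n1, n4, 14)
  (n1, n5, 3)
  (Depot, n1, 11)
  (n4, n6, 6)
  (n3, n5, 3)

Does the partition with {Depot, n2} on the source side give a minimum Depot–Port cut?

Given cut capacity: 11 + 4 = 15.
Augment Depot→n1→n5→Port: bottleneck 3, flow now 3.
Augment Depot→n1→n3→n5→Port: bottleneck 3, flow now 6.
Augment Depot→n1→n3→n6→Port: bottleneck 1, flow now 7.
Augment Depot→n1→n4→n6→Port: bottleneck 4, flow now 11.
Augment Depot→n2→n4→n6→Port: bottleneck 2, flow now 13.
No augmenting path remains; maximum flow = 13.
In the residual graph, reachable from Depot: {Depot, n1, n2, n4}.
Min-cut edges: n1→n3 (4), n1→n5 (3), n4→n6 (6); capacity 4 + 3 + 6 = 13.
Cut capacity 15 exceeds the max flow 13, so it is not minimum.

No — its capacity is 15, but the minimum cut has capacity 13.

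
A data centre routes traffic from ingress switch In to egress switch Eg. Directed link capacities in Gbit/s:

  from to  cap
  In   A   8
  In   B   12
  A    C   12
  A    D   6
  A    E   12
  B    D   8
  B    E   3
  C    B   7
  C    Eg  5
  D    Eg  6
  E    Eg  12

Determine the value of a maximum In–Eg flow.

Augment In→A→C→Eg: bottleneck 5, flow now 5.
Augment In→A→D→Eg: bottleneck 3, flow now 8.
Augment In→B→D→Eg: bottleneck 3, flow now 11.
Augment In→B→E→Eg: bottleneck 3, flow now 14.
Augment In→B→D→A→E→Eg: bottleneck 3, flow now 17. (uses reverse residual edge)
No augmenting path remains; maximum flow = 17.
In the residual graph, reachable from In: {In, B, D}.
Min-cut edges: In→A (8), B→E (3), D→Eg (6); capacity 8 + 3 + 6 = 17.
This cut is saturated, so no flow can exceed 17.

17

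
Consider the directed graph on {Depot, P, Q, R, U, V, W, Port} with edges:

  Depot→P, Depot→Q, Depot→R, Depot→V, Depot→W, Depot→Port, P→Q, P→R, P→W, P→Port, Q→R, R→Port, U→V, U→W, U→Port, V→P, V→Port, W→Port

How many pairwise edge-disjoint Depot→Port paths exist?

5

Assign every edge capacity 1; by Menger, the answer equals the max flow.
Path Depot→Port (+1); total 1.
Path Depot→P→Port (+1); total 2.
Path Depot→R→Port (+1); total 3.
Path Depot→V→Port (+1); total 4.
Path Depot→W→Port (+1); total 5.
No residual Depot→Port path; max flow = 5.
Certifying cut of size 5: {Depot→P, Depot→Port, Depot→V, Depot→W, R→Port}.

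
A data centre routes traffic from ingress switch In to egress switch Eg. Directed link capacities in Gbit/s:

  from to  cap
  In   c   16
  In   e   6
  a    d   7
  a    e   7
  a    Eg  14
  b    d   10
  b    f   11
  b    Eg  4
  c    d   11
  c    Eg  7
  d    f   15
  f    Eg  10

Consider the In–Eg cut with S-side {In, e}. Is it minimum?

Yes — it is a minimum cut (capacity 16).

Given cut capacity: 16 = 16.
Augment In→c→Eg: bottleneck 7, flow now 7.
Augment In→c→d→f→Eg: bottleneck 9, flow now 16.
No augmenting path remains; maximum flow = 16.
Cut capacity 16 equals the max flow, so it is a minimum cut.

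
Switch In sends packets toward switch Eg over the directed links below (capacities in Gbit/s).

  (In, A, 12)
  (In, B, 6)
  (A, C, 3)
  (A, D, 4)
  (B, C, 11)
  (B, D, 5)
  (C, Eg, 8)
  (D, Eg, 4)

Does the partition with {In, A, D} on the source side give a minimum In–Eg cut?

Given cut capacity: 6 + 3 + 4 = 13.
Augment In→A→C→Eg: bottleneck 3, flow now 3.
Augment In→A→D→Eg: bottleneck 4, flow now 7.
Augment In→B→C→Eg: bottleneck 5, flow now 12.
No augmenting path remains; maximum flow = 12.
In the residual graph, reachable from In: {In, A, B, C, D}.
Min-cut edges: C→Eg (8), D→Eg (4); capacity 8 + 4 = 12.
Cut capacity 13 exceeds the max flow 12, so it is not minimum.

No — its capacity is 13, but the minimum cut has capacity 12.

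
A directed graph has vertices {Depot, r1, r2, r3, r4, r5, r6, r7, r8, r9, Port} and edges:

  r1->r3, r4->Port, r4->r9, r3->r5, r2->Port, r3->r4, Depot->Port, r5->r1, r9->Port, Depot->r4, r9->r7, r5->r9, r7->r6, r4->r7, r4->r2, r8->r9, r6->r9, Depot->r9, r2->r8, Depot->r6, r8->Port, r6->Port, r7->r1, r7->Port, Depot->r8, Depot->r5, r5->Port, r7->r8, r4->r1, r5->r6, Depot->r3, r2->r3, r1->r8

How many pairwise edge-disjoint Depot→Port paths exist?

7

Assign every edge capacity 1; by Menger, the answer equals the max flow.
Path Depot→Port (+1); total 1.
Path Depot→r4→Port (+1); total 2.
Path Depot→r5→Port (+1); total 3.
Path Depot→r6→Port (+1); total 4.
Path Depot→r8→Port (+1); total 5.
Path Depot→r9→Port (+1); total 6.
Path Depot→r3→r4→r2→Port (+1); total 7.
No residual Depot→Port path; max flow = 7.
Certifying cut of size 7: {Depot→Port, Depot→r3, Depot→r4, Depot→r5, Depot→r6, Depot→r8, Depot→r9}.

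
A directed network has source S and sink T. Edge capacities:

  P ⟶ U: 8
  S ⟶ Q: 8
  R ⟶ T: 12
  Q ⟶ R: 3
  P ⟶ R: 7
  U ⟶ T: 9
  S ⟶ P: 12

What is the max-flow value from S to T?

15

Augment S→P→R→T: bottleneck 7, flow now 7.
Augment S→P→U→T: bottleneck 5, flow now 12.
Augment S→Q→R→T: bottleneck 3, flow now 15.
No augmenting path remains; maximum flow = 15.
In the residual graph, reachable from S: {S, Q}.
Min-cut edges: S→P (12), Q→R (3); capacity 12 + 3 = 15.
This cut is saturated, so no flow can exceed 15.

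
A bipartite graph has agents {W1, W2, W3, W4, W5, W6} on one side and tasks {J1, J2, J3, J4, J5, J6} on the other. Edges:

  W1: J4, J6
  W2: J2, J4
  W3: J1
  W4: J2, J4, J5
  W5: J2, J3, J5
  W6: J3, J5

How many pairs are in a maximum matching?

Unit-capacity flow: source→left, listed edges, right→sink; max matching = max flow.
Augmenting path W1→J4 (+1); matched 1.
Augmenting path W2→J2 (+1); matched 2.
Augmenting path W3→J1 (+1); matched 3.
Augmenting path W4→J5 (+1); matched 4.
Augmenting path W5→J3 (+1); matched 5.
Augmenting path W6→J5→W4→J4→W1→J6 (+1); matched 6.
No augmenting path remains; maximum matching = 6.
König certificate: {W1, W2, W3, W4, W5, W6} is a vertex cover of size 6 (every listed pair touches it), so no matching can be larger.

6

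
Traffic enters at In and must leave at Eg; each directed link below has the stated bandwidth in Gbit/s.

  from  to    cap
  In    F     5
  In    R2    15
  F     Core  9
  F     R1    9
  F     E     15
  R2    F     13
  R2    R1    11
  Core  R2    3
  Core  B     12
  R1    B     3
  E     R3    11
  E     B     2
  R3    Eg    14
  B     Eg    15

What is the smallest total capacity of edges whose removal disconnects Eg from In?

Augment In→F→Core→B→Eg: bottleneck 5, flow now 5.
Augment In→R2→R1→B→Eg: bottleneck 3, flow now 8.
Augment In→R2→F→Core→B→Eg: bottleneck 4, flow now 12.
Augment In→R2→F→E→R3→Eg: bottleneck 8, flow now 20.
No augmenting path remains; maximum flow = 20.
By max-flow min-cut, the minimum cut capacity equals the max flow.
In the residual graph, reachable from In: {In}.
Min-cut edges: In→F (5), In→R2 (15); capacity 5 + 15 = 20.

20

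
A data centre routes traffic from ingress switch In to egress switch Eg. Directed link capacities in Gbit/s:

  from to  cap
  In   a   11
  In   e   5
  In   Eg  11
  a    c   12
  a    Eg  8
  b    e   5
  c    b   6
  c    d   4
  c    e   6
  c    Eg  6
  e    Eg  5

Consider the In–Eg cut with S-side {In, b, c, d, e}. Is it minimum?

No — its capacity is 33, but the minimum cut has capacity 27.

Given cut capacity: 11 + 11 + 6 + 5 = 33.
Augment In→Eg: bottleneck 11, flow now 11.
Augment In→a→Eg: bottleneck 8, flow now 19.
Augment In→e→Eg: bottleneck 5, flow now 24.
Augment In→a→c→Eg: bottleneck 3, flow now 27.
No augmenting path remains; maximum flow = 27.
In the residual graph, reachable from In: {In}.
Min-cut edges: In→a (11), In→e (5), In→Eg (11); capacity 11 + 5 + 11 = 27.
Cut capacity 33 exceeds the max flow 27, so it is not minimum.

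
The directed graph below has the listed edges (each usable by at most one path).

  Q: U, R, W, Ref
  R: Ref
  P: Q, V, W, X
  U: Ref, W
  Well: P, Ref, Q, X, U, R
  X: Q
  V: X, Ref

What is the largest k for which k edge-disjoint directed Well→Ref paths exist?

Assign every edge capacity 1; by Menger, the answer equals the max flow.
Path Well→Ref (+1); total 1.
Path Well→Q→Ref (+1); total 2.
Path Well→R→Ref (+1); total 3.
Path Well→U→Ref (+1); total 4.
Path Well→P→V→Ref (+1); total 5.
No residual Well→Ref path; max flow = 5.
Certifying cut of size 5: {Q→Ref, R→Ref, U→Ref, Well→P, Well→Ref}.

5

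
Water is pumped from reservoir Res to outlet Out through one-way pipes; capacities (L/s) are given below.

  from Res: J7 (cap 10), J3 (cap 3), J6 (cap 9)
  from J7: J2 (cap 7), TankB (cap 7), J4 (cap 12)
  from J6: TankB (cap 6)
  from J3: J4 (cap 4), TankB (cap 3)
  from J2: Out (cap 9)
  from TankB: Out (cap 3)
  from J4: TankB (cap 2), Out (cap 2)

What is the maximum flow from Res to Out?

12

Augment Res→J7→J2→Out: bottleneck 7, flow now 7.
Augment Res→J7→TankB→Out: bottleneck 3, flow now 10.
Augment Res→J3→J4→Out: bottleneck 2, flow now 12.
No augmenting path remains; maximum flow = 12.
In the residual graph, reachable from Res: {Res, J7, J6, J3, TankB, J4}.
Min-cut edges: J7→J2 (7), TankB→Out (3), J4→Out (2); capacity 7 + 3 + 2 = 12.
This cut is saturated, so no flow can exceed 12.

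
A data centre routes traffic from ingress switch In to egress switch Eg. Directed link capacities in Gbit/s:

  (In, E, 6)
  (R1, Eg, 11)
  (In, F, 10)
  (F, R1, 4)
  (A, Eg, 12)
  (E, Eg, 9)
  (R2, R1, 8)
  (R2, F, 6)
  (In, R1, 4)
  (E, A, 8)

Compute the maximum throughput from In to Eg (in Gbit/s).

Augment In→E→Eg: bottleneck 6, flow now 6.
Augment In→R1→Eg: bottleneck 4, flow now 10.
Augment In→F→R1→Eg: bottleneck 4, flow now 14.
No augmenting path remains; maximum flow = 14.
In the residual graph, reachable from In: {In, F}.
Min-cut edges: In→E (6), In→R1 (4), F→R1 (4); capacity 6 + 4 + 4 = 14.
This cut is saturated, so no flow can exceed 14.

14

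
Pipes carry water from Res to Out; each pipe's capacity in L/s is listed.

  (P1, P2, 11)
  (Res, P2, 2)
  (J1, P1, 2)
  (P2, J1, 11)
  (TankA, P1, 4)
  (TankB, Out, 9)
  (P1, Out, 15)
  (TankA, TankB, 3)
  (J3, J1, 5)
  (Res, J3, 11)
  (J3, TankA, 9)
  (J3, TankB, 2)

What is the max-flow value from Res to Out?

Augment Res→J3→TankB→Out: bottleneck 2, flow now 2.
Augment Res→P2→J1→P1→Out: bottleneck 2, flow now 4.
Augment Res→J3→TankA→TankB→Out: bottleneck 3, flow now 7.
Augment Res→J3→TankA→P1→Out: bottleneck 4, flow now 11.
No augmenting path remains; maximum flow = 11.
In the residual graph, reachable from Res: {Res, P2, J3, J1, TankA}.
Min-cut edges: J3→TankB (2), J1→P1 (2), TankA→TankB (3), TankA→P1 (4); capacity 2 + 2 + 3 + 4 = 11.
This cut is saturated, so no flow can exceed 11.

11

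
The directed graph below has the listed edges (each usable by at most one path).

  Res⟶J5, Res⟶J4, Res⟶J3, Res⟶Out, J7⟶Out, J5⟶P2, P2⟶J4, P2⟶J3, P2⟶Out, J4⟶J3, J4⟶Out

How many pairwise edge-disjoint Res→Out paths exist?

3

Assign every edge capacity 1; by Menger, the answer equals the max flow.
Path Res→Out (+1); total 1.
Path Res→J4→Out (+1); total 2.
Path Res→J5→P2→Out (+1); total 3.
No residual Res→Out path; max flow = 3.
Certifying cut of size 3: {Res→J4, Res→J5, Res→Out}.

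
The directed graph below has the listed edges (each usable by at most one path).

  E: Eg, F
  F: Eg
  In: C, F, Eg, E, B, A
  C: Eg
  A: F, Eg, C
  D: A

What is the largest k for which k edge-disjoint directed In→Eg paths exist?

5

Assign every edge capacity 1; by Menger, the answer equals the max flow.
Path In→Eg (+1); total 1.
Path In→A→Eg (+1); total 2.
Path In→C→Eg (+1); total 3.
Path In→E→Eg (+1); total 4.
Path In→F→Eg (+1); total 5.
No residual In→Eg path; max flow = 5.
Certifying cut of size 5: {In→A, In→C, In→E, In→Eg, In→F}.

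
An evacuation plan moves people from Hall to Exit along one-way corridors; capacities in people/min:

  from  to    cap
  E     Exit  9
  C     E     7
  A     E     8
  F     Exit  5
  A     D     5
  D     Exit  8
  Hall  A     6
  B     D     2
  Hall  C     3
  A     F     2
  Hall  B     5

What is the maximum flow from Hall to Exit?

11

Augment Hall→A→D→Exit: bottleneck 5, flow now 5.
Augment Hall→A→E→Exit: bottleneck 1, flow now 6.
Augment Hall→B→D→Exit: bottleneck 2, flow now 8.
Augment Hall→C→E→Exit: bottleneck 3, flow now 11.
No augmenting path remains; maximum flow = 11.
In the residual graph, reachable from Hall: {Hall, B}.
Min-cut edges: Hall→A (6), Hall→C (3), B→D (2); capacity 6 + 3 + 2 = 11.
This cut is saturated, so no flow can exceed 11.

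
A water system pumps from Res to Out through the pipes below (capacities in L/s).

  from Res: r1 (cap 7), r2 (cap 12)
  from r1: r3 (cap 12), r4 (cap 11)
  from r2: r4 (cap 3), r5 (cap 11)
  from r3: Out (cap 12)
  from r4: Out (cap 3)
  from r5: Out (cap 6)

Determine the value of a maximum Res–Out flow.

16

Augment Res→r1→r3→Out: bottleneck 7, flow now 7.
Augment Res→r2→r4→Out: bottleneck 3, flow now 10.
Augment Res→r2→r5→Out: bottleneck 6, flow now 16.
No augmenting path remains; maximum flow = 16.
In the residual graph, reachable from Res: {Res, r2, r5}.
Min-cut edges: Res→r1 (7), r2→r4 (3), r5→Out (6); capacity 7 + 3 + 6 = 16.
This cut is saturated, so no flow can exceed 16.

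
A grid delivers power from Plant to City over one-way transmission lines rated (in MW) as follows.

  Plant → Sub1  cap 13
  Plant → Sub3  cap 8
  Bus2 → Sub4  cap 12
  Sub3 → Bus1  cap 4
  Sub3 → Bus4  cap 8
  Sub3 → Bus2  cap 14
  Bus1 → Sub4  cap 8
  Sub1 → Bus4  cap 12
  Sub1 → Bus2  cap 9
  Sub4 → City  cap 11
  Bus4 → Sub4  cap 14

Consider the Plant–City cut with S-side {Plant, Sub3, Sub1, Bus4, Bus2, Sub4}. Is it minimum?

No — its capacity is 15, but the minimum cut has capacity 11.

Given cut capacity: 4 + 11 = 15.
Augment Plant→Sub3→Bus4→Sub4→City: bottleneck 8, flow now 8.
Augment Plant→Sub1→Bus4→Sub4→City: bottleneck 3, flow now 11.
No augmenting path remains; maximum flow = 11.
In the residual graph, reachable from Plant: {Plant, Sub3, Sub1, Bus4, Bus1, Bus2, Sub4}.
Min-cut edges: Sub4→City (11); capacity 11 = 11.
Cut capacity 15 exceeds the max flow 11, so it is not minimum.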